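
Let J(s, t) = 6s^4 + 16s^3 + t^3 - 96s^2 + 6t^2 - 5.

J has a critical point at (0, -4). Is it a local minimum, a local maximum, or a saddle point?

The mixed partial ∂²J/∂s∂t is 0, so the Hessian at any point is diag(J_ss, J_tt) = diag(24(3s^2 + 4s - 8), 6(t + 2)).
At (0, -4): H = diag(-192, -12).
Both eigenvalues are negative, so H is negative definite: a local maximum.

local maximum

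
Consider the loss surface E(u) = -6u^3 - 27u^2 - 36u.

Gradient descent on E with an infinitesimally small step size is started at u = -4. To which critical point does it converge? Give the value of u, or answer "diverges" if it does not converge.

E'(u) = -18(u + 1)(u + 2), so E'(-4) = -108.
Gradient descent moves in the -E' direction, i.e. u is increasing.
The nearest critical point in that direction is u = -2, where E'' = 18 > 0 (a local minimum). The iterate converges there.

-2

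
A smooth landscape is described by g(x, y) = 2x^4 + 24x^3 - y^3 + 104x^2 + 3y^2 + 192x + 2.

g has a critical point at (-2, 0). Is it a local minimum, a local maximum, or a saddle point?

The mixed partial ∂²g/∂x∂y is 0, so the Hessian at any point is diag(g_xx, g_yy) = diag(8(3x^2 + 18x + 26), 6(-y + 1)).
At (-2, 0): H = diag(16, 6).
Both eigenvalues are positive, so H is positive definite: a local minimum.

local minimum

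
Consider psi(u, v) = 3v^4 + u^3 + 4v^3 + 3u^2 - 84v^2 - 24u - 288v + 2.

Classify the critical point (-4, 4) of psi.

The mixed partial ∂²psi/∂u∂v is 0, so the Hessian at any point is diag(psi_uu, psi_vv) = diag(6(u + 1), 12(3v^2 + 2v - 14)).
At (-4, 4): H = diag(-18, 504).
The eigenvalues have opposite signs, so H is indefinite: a saddle point.

saddle point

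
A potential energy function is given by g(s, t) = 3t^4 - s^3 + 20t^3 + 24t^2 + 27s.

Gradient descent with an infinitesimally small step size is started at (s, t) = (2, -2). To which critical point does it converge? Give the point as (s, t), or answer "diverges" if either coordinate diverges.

(-3, -4)

g is separable, so gradient descent decouples: s follows -∂g/∂s, t follows -∂g/∂t.
∂g/∂s = -3(s - 3)(s + 3); at s=2 this is 15, so s decreases.
∂g/∂t = 12t(t + 1)(t + 4); at t=-2 this is 48, so t decreases.
s converges to its nearest critical value -3 (a local min of the s-part); t converges to -4. The iterate converges to (-3, -4).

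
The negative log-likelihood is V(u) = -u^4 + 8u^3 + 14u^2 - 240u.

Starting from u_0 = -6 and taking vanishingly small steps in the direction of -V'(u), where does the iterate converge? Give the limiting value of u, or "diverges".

V'(u) = -4(u - 5)(u - 4)(u + 3), so V'(-6) = 1320.
Gradient descent moves in the -V' direction, i.e. u is decreasing.
There is no critical point below u=-6, and V' keeps the same sign, so the iterate runs off to −∞.

diverges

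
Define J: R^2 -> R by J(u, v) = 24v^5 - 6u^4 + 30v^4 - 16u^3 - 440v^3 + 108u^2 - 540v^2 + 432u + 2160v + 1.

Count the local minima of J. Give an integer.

2

J separates as a function of u plus a function of v, so ∇J=0 decouples.
∂J/∂u = -24(u - 3)(u + 2)(u + 3) = 0 at u ∈ {-3, -2, 3}; ∂J/∂v = 120(v - 3)(v - 1)(v + 2)(v + 3) = 0 at v ∈ {-3, -2, 1, 3}.
The Hessian is diagonal: diag(J_uu, J_vv). Second derivatives: J_uu(-3)=-144, J_uu(-2)=120, J_uu(3)=-720; J_vv(-3)=-2880, J_vv(-2)=1800, J_vv(1)=-2880, J_vv(3)=7200.
Local minima occur where both diagonal entries positive: (-2, -2), (-2, 3). Count: 2.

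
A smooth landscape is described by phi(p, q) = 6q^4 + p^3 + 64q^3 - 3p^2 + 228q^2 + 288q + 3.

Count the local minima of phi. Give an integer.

2

phi separates as a function of p plus a function of q, so ∇phi=0 decouples.
∂phi/∂p = 3p(p - 2) = 0 at p ∈ {0, 2}; ∂phi/∂q = 24(q + 1)(q + 3)(q + 4) = 0 at q ∈ {-4, -3, -1}.
The Hessian is diagonal: diag(phi_pp, phi_qq). Second derivatives: phi_pp(0)=-6, phi_pp(2)=6; phi_qq(-4)=72, phi_qq(-3)=-48, phi_qq(-1)=144.
Local minima occur where both diagonal entries positive: (2, -4), (2, -1). Count: 2.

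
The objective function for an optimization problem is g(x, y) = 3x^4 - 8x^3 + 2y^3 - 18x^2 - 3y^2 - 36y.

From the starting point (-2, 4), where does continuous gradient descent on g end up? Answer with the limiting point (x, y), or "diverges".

(-1, 3)

g is separable, so gradient descent decouples: x follows -∂g/∂x, y follows -∂g/∂y.
∂g/∂x = 12x(x - 3)(x + 1); at x=-2 this is -120, so x increases.
∂g/∂y = 6(y - 3)(y + 2); at y=4 this is 36, so y decreases.
x converges to its nearest critical value -1 (a local min of the x-part); y converges to 3. The iterate converges to (-1, 3).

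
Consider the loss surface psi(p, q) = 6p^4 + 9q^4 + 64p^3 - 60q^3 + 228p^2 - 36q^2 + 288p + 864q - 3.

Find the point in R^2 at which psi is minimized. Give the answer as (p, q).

(-1, -2)

psi(p,q) separates as A(p) + B(q) − 3, so its minimum is min A + min B − 3.
A'(p) = 24(p + 1)(p + 3)(p + 4) vanishes at p ∈ {-4, -3, -1}; B'(q) = 36(q - 4)(q - 3)(q + 2) vanishes at q ∈ {-2, 3, 4}.
Local minima of A (where A''>0): A(-4)=-64, A(-1)=-118. Local minima of B: B(-2)=-1248, B(4)=1344.
So the global minimum of psi is A(-1) + B(-2) − 3 = -118 − 1248 − 3 = -1369, attained at (-1, -2).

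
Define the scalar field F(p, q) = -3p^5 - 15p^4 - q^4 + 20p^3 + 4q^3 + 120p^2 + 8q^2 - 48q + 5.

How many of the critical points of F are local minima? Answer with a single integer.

2

F separates as a function of p plus a function of q, so ∇F=0 decouples.
∂F/∂p = -15p(p - 2)(p + 2)(p + 4) = 0 at p ∈ {-4, -2, 0, 2}; ∂F/∂q = -4(q - 3)(q - 2)(q + 2) = 0 at q ∈ {-2, 2, 3}.
The Hessian is diagonal: diag(F_pp, F_qq). Second derivatives: F_pp(-4)=720, F_pp(-2)=-240, F_pp(0)=240, F_pp(2)=-720; F_qq(-2)=-80, F_qq(2)=16, F_qq(3)=-20.
Local minima occur where both diagonal entries positive: (-4, 2), (0, 2). Count: 2.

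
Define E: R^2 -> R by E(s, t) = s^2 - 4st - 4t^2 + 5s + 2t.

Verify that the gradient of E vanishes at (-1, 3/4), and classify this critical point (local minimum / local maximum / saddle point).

∇E = (2s - 4t + 5, -4s - 8t + 2); substituting (-1, 3/4) gives ∇E = (0, 0), so (-1, 3/4) is indeed a critical point.
The Hessian of E is constant: H = [[2, -4], [-4, -8]].
det(H) = 2·(-8) − (-4)² = -32.
Since det(H) < 0, H is indefinite and the critical point is a saddle point.

saddle point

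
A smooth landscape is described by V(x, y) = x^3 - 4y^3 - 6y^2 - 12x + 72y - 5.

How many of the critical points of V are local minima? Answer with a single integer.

1

V separates as a function of x plus a function of y, so ∇V=0 decouples.
∂V/∂x = 3(x - 2)(x + 2) = 0 at x ∈ {-2, 2}; ∂V/∂y = -12(y - 2)(y + 3) = 0 at y ∈ {-3, 2}.
The Hessian is diagonal: diag(V_xx, V_yy). Second derivatives: V_xx(-2)=-12, V_xx(2)=12; V_yy(-3)=60, V_yy(2)=-60.
Local minima occur where both diagonal entries positive: (2, -3). Count: 1.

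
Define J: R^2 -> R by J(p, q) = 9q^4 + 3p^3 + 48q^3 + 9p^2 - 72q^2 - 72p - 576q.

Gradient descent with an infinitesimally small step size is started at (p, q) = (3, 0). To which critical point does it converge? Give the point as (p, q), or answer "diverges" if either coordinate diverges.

J is separable, so gradient descent decouples: p follows -∂J/∂p, q follows -∂J/∂q.
∂J/∂p = 9(p - 2)(p + 4); at p=3 this is 63, so p decreases.
∂J/∂q = 36(q - 2)(q + 2)(q + 4); at q=0 this is -576, so q increases.
p converges to its nearest critical value 2 (a local min of the p-part); q converges to 2. The iterate converges to (2, 2).

(2, 2)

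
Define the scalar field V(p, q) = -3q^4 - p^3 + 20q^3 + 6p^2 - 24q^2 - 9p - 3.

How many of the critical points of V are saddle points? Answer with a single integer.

V separates as a function of p plus a function of q, so ∇V=0 decouples.
∂V/∂p = -3(p - 3)(p - 1) = 0 at p ∈ {1, 3}; ∂V/∂q = -12q(q - 4)(q - 1) = 0 at q ∈ {0, 1, 4}.
The Hessian is diagonal: diag(V_pp, V_qq). Second derivatives: V_pp(1)=6, V_pp(3)=-6; V_qq(0)=-48, V_qq(1)=36, V_qq(4)=-144.
Saddle points occur where the two diagonal entries have opposite signs: (1, 0), (1, 4), (3, 1). Count: 3.

3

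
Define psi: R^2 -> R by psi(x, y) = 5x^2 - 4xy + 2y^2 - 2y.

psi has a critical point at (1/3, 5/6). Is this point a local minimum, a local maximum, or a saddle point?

local minimum

The Hessian of psi is constant: H = [[10, -4], [-4, 4]].
det(H) = 10·4 − (-4)² = 24.
det(H) > 0 and tr(H) = 14 > 0, so H is positive definite and the point is a local minimum.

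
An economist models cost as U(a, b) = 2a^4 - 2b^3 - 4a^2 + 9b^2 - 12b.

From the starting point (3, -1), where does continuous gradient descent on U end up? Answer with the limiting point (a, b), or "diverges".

(1, 1)

U is separable, so gradient descent decouples: a follows -∂U/∂a, b follows -∂U/∂b.
∂U/∂a = 8a(a - 1)(a + 1); at a=3 this is 192, so a decreases.
∂U/∂b = -6(b - 2)(b - 1); at b=-1 this is -36, so b increases.
a converges to its nearest critical value 1 (a local min of the a-part); b converges to 1. The iterate converges to (1, 1).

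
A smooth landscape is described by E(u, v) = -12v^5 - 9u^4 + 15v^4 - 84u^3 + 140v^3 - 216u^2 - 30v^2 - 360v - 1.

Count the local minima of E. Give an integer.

E separates as a function of u plus a function of v, so ∇E=0 decouples.
∂E/∂u = -36u(u + 3)(u + 4) = 0 at u ∈ {-4, -3, 0}; ∂E/∂v = -60(v - 3)(v - 1)(v + 1)(v + 2) = 0 at v ∈ {-2, -1, 1, 3}.
The Hessian is diagonal: diag(E_uu, E_vv). Second derivatives: E_uu(-4)=-144, E_uu(-3)=108, E_uu(0)=-432; E_vv(-2)=900, E_vv(-1)=-480, E_vv(1)=720, E_vv(3)=-2400.
Local minima occur where both diagonal entries positive: (-3, -2), (-3, 1). Count: 2.

2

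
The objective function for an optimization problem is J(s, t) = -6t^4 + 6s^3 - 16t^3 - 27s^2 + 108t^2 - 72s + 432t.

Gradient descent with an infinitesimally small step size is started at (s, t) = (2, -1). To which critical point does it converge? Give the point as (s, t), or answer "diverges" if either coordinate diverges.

(4, -2)

J is separable, so gradient descent decouples: s follows -∂J/∂s, t follows -∂J/∂t.
∂J/∂s = 18(s - 4)(s + 1); at s=2 this is -108, so s increases.
∂J/∂t = -24(t - 3)(t + 2)(t + 3); at t=-1 this is 192, so t decreases.
s converges to its nearest critical value 4 (a local min of the s-part); t converges to -2. The iterate converges to (4, -2).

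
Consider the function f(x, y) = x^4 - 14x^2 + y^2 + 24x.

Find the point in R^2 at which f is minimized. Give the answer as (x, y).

f(x,y) separates as P(x) + Q(y), so its minimum is min P + min Q.
P'(x) = 4(x - 2)(x - 1)(x + 3) vanishes at x ∈ {-3, 1, 2}; Q'(y) = 2y vanishes at y ∈ {0}.
Local minima of P (where P''>0): P(-3)=-117, P(2)=8. Local minima of Q: Q(0)=0.
So the global minimum of f is P(-3) + Q(0) = -117 + 0 = -117, attained at (-3, 0).

(-3, 0)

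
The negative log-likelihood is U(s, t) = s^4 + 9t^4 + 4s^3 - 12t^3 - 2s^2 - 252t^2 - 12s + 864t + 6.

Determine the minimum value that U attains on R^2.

U(s,t) separates as P(s) + Q(t) + 6, so its minimum is min P + min Q + 6.
P'(s) = 4(s - 1)(s + 1)(s + 3) vanishes at s ∈ {-3, -1, 1}; Q'(t) = 36(t - 3)(t - 2)(t + 4) vanishes at t ∈ {-4, 2, 3}.
Local minima of P (where P''>0): P(-3)=-9, P(1)=-9. Local minima of Q: Q(-4)=-4416, Q(3)=729.
So the global minimum of U is P(-3) + Q(-4) + 6 = -9 − 4416 + 6 = -4419, attained at (-3, -4).

-4419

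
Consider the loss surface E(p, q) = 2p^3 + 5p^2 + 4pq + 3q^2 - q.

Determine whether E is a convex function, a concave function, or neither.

neither

The term 2p^3 is cubic, so the Hessian is not constant.
∂²E/∂p² = 12p + 10, which takes both signs as p varies (negative for sufficiently negative p). A diagonal entry of the Hessian changing sign means the Hessian is neither positive- nor negative-semidefinite on all of R^2.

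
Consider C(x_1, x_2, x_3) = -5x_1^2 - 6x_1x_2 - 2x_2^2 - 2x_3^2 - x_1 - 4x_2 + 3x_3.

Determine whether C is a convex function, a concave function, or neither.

C is quadratic, so its Hessian is the constant matrix H = [[-10, -6, 0], [-6, -4, 0], [0, 0, -4]].
Leading principal minors: -10, 4, -16.
Signs alternate −, +, − ⇒ H ≺ 0 ⇒ concave.

concave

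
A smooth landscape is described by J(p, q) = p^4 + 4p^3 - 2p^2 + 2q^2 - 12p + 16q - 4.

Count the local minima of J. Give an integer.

J separates as a function of p plus a function of q, so ∇J=0 decouples.
∂J/∂p = 4(p - 1)(p + 1)(p + 3) = 0 at p ∈ {-3, -1, 1}; ∂J/∂q = 4(q + 4) = 0 at q ∈ {-4}.
The Hessian is diagonal: diag(J_pp, J_qq). Second derivatives: J_pp(-3)=32, J_pp(-1)=-16, J_pp(1)=32; J_qq(-4)=4.
Local minima occur where both diagonal entries positive: (-3, -4), (1, -4). Count: 2.

2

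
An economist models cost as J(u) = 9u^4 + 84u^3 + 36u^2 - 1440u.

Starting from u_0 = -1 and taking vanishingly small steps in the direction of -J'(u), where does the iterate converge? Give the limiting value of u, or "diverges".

2

J'(u) = 36(u - 2)(u + 4)(u + 5), so J'(-1) = -1296.
Gradient descent moves in the -J' direction, i.e. u is increasing.
The nearest critical point in that direction is u = 2, where J'' = 1512 > 0 (a local minimum). The iterate converges there.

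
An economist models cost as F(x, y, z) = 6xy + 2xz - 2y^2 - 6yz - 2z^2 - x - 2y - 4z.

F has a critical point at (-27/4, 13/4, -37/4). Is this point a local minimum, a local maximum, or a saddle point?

saddle point

The Hessian is constant: H = [[0, 6, 2], [6, -4, -6], [2, -6, -4]].
Leading principal minors: Δ₁ = 0, Δ₂ = -36, Δ₃ = 16.
The minors fit neither the all-positive nor the alternating-sign pattern, so H is indefinite: a saddle point.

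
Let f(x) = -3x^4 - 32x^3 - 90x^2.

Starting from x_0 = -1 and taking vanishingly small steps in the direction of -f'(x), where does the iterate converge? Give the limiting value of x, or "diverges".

f'(x) = -12x(x + 3)(x + 5), so f'(-1) = 96.
Gradient descent moves in the -f' direction, i.e. x is decreasing.
The nearest critical point in that direction is x = -3, where f'' = 72 > 0 (a local minimum). The iterate converges there.

-3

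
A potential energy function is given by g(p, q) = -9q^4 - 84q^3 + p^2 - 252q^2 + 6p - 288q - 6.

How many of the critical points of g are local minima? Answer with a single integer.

1

g separates as a function of p plus a function of q, so ∇g=0 decouples.
∂g/∂p = 2(p + 3) = 0 at p ∈ {-3}; ∂g/∂q = -36(q + 1)(q + 2)(q + 4) = 0 at q ∈ {-4, -2, -1}.
The Hessian is diagonal: diag(g_pp, g_qq). Second derivatives: g_pp(-3)=2; g_qq(-4)=-216, g_qq(-2)=72, g_qq(-1)=-108.
Local minima occur where both diagonal entries positive: (-3, -2). Count: 1.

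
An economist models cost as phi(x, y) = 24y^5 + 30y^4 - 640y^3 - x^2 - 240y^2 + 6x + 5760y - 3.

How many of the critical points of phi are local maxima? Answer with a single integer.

phi separates as a function of x plus a function of y, so ∇phi=0 decouples.
∂phi/∂x = -2(x - 3) = 0 at x ∈ {3}; ∂phi/∂y = 120(y - 3)(y - 2)(y + 2)(y + 4) = 0 at y ∈ {-4, -2, 2, 3}.
The Hessian is diagonal: diag(phi_xx, phi_yy). Second derivatives: phi_xx(3)=-2; phi_yy(-4)=-10080, phi_yy(-2)=4800, phi_yy(2)=-2880, phi_yy(3)=4200.
Local maxima occur where both diagonal entries negative: (3, -4), (3, 2). Count: 2.

2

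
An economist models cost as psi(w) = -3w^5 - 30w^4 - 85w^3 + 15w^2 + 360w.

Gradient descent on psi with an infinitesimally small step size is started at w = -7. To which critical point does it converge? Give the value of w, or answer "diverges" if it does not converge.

psi'(w) = -15(w - 1)(w + 2)(w + 3)(w + 4), so psi'(-7) = -7200.
Gradient descent moves in the -psi' direction, i.e. w is increasing.
The nearest critical point in that direction is w = -4, where psi'' = 150 > 0 (a local minimum). The iterate converges there.

-4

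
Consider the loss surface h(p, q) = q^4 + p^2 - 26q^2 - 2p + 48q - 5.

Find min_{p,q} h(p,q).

-358

h(p,q) separates as A(p) + B(q) − 5, so its minimum is min A + min B − 5.
A'(p) = 2p - 2 vanishes at p ∈ {1}; B'(q) = 4(q - 3)(q - 1)(q + 4) vanishes at q ∈ {-4, 1, 3}.
Local minima of A (where A''>0): A(1)=-1. Local minima of B: B(-4)=-352, B(3)=-9.
So the global minimum of h is A(1) + B(-4) − 5 = -1 − 352 − 5 = -358, attained at (1, -4).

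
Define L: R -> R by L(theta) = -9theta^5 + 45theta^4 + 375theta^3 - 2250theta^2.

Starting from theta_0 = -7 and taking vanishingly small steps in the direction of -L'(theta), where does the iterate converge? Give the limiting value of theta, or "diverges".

L'(theta) = -45theta(theta - 5)(theta - 4)(theta + 5), so L'(-7) = -83160.
Gradient descent moves in the -L' direction, i.e. theta is increasing.
The nearest critical point in that direction is theta = -5, where L'' = 20250 > 0 (a local minimum). The iterate converges there.

-5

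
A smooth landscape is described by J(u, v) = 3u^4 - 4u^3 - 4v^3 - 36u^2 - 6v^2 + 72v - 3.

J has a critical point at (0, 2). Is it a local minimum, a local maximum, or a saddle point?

local maximum

The mixed partial ∂²J/∂u∂v is 0, so the Hessian at any point is diag(J_uu, J_vv) = diag(12(3u^2 - 2u - 6), -12(2v + 1)).
At (0, 2): H = diag(-72, -60).
Both eigenvalues are negative, so H is negative definite: a local maximum.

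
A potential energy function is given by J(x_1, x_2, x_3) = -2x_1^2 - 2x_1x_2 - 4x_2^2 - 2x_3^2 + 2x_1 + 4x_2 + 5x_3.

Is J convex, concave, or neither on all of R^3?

J is quadratic, so its Hessian is the constant matrix H = [[-4, -2, 0], [-2, -8, 0], [0, 0, -4]].
Leading principal minors: -4, 28, -112.
Signs alternate −, +, − ⇒ H ≺ 0 ⇒ concave.

concave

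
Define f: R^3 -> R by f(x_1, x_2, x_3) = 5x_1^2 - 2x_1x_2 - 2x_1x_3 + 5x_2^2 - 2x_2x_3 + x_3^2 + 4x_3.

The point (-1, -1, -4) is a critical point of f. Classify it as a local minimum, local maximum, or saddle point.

The Hessian is constant: H = [[10, -2, -2], [-2, 10, -2], [-2, -2, 2]].
Leading principal minors: Δ₁ = 10, Δ₂ = 96, Δ₃ = 96.
All leading minors are positive, so H is positive definite: a local minimum.

local minimum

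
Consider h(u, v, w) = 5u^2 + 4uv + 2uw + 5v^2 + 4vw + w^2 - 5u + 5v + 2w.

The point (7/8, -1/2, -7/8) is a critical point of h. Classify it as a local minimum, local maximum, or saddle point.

The Hessian is constant: H = [[10, 4, 2], [4, 10, 4], [2, 4, 2]].
Leading principal minors: Δ₁ = 10, Δ₂ = 84, Δ₃ = 32.
All leading minors are positive, so H is positive definite: a local minimum.

local minimum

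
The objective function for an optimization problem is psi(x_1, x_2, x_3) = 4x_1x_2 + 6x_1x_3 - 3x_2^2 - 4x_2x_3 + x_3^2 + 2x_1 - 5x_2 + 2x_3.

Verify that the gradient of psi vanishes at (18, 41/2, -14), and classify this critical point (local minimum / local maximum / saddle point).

saddle point

∇psi = (4x_2 + 6x_3 + 2, 4x_1 - 6x_2 - 4x_3 - 5, 6x_1 - 4x_2 + 2x_3 + 2); substituting (18, 41/2, -14) gives ∇psi = (0, 0, 0), so (18, 41/2, -14) is indeed a critical point.
The Hessian is constant: H = [[0, 4, 6], [4, -6, -4], [6, -4, 2]].
Leading principal minors: Δ₁ = 0, Δ₂ = -16, Δ₃ = -8.
The minors fit neither the all-positive nor the alternating-sign pattern, so H is indefinite: a saddle point.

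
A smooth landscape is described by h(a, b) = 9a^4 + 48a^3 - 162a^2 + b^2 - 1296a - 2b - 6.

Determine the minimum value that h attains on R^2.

-3328

h(a,b) separates as P(a) + Q(b) − 6, so its minimum is min P + min Q − 6.
P'(a) = 36(a - 3)(a + 3)(a + 4) vanishes at a ∈ {-4, -3, 3}; Q'(b) = 2b - 2 vanishes at b ∈ {1}.
Local minima of P (where P''>0): P(-4)=1824, P(3)=-3321. Local minima of Q: Q(1)=-1.
So the global minimum of h is P(3) + Q(1) − 6 = -3321 − 1 − 6 = -3328, attained at (3, 1).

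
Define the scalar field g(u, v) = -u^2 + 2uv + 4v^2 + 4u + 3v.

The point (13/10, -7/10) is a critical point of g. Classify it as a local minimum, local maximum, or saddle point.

saddle point

The Hessian of g is constant: H = [[-2, 2], [2, 8]].
det(H) = (-2)·8 − 2² = -20.
Since det(H) < 0, H is indefinite and the critical point is a saddle point.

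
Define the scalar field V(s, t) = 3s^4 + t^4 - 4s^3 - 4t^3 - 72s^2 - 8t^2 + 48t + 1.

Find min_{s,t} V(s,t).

-719

V(s,t) separates as P(s) + Q(t) + 1, so its minimum is min P + min Q + 1.
P'(s) = 12s(s - 4)(s + 3) vanishes at s ∈ {-3, 0, 4}; Q'(t) = 4(t - 3)(t - 2)(t + 2) vanishes at t ∈ {-2, 2, 3}.
Local minima of P (where P''>0): P(-3)=-297, P(4)=-640. Local minima of Q: Q(-2)=-80, Q(3)=45.
So the global minimum of V is P(4) + Q(-2) + 1 = -640 − 80 + 1 = -719, attained at (4, -2).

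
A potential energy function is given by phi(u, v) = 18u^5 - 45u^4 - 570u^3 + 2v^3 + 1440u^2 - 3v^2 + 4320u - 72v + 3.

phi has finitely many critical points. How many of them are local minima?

phi separates as a function of u plus a function of v, so ∇phi=0 decouples.
∂phi/∂u = 90(u - 4)(u - 3)(u + 1)(u + 4) = 0 at u ∈ {-4, -1, 3, 4}; ∂phi/∂v = 6(v - 4)(v + 3) = 0 at v ∈ {-3, 4}.
The Hessian is diagonal: diag(phi_uu, phi_vv). Second derivatives: phi_uu(-4)=-15120, phi_uu(-1)=5400, phi_uu(3)=-2520, phi_uu(4)=3600; phi_vv(-3)=-42, phi_vv(4)=42.
Local minima occur where both diagonal entries positive: (-1, 4), (4, 4). Count: 2.

2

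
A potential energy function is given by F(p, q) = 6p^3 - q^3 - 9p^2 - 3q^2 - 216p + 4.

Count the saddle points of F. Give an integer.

2

F separates as a function of p plus a function of q, so ∇F=0 decouples.
∂F/∂p = 18(p - 4)(p + 3) = 0 at p ∈ {-3, 4}; ∂F/∂q = -3q(q + 2) = 0 at q ∈ {-2, 0}.
The Hessian is diagonal: diag(F_pp, F_qq). Second derivatives: F_pp(-3)=-126, F_pp(4)=126; F_qq(-2)=6, F_qq(0)=-6.
Saddle points occur where the two diagonal entries have opposite signs: (-3, -2), (4, 0). Count: 2.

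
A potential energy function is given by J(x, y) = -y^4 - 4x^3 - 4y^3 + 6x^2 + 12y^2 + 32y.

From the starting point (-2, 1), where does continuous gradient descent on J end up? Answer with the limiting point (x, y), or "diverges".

(0, -1)

J is separable, so gradient descent decouples: x follows -∂J/∂x, y follows -∂J/∂y.
∂J/∂x = -12x(x - 1); at x=-2 this is -72, so x increases.
∂J/∂y = -4(y - 2)(y + 1)(y + 4); at y=1 this is 40, so y decreases.
x converges to its nearest critical value 0 (a local min of the x-part); y converges to -1. The iterate converges to (0, -1).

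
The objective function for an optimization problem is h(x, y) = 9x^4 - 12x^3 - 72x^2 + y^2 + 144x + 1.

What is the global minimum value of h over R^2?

h(x,y) separates as P(x) + Q(y) + 1, so its minimum is min P + min Q + 1.
P'(x) = 36(x - 2)(x - 1)(x + 2) vanishes at x ∈ {-2, 1, 2}; Q'(y) = 2y vanishes at y ∈ {0}.
Local minima of P (where P''>0): P(-2)=-336, P(2)=48. Local minima of Q: Q(0)=0.
So the global minimum of h is P(-2) + Q(0) + 1 = -336 + 0 + 1 = -335, attained at (-2, 0).

-335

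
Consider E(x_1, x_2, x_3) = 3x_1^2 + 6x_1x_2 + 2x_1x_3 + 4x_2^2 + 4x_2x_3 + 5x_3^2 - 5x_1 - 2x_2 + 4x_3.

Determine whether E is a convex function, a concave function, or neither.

convex

E is quadratic, so its Hessian is the constant matrix H = [[6, 6, 2], [6, 8, 4], [2, 4, 10]].
Leading principal minors: 6, 12, 88.
All positive ⇒ H ≻ 0 ⇒ convex.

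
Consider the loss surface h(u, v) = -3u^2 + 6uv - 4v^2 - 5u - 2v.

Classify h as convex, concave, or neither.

h is quadratic, so its Hessian is the constant matrix H = [[-6, 6], [6, -8]].
det(H) = 12, tr(H) = -14.
det(H) > 0 and tr(H) < 0, so H is negative definite everywhere: concave.

concave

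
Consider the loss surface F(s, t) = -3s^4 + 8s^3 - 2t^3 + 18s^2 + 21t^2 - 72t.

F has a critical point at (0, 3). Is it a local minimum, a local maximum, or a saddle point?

The mixed partial ∂²F/∂s∂t is 0, so the Hessian at any point is diag(F_ss, F_tt) = diag(12(-3s^2 + 4s + 3), 6(-2t + 7)).
At (0, 3): H = diag(36, 6).
Both eigenvalues are positive, so H is positive definite: a local minimum.

local minimum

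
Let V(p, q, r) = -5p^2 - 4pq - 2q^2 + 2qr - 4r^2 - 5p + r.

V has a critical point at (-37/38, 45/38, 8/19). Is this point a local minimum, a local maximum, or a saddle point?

The Hessian is constant: H = [[-10, -4, 0], [-4, -4, 2], [0, 2, -8]].
Leading principal minors: Δ₁ = -10, Δ₂ = 24, Δ₃ = -152.
The minors alternate sign starting negative (−, +, −), so H is negative definite: a local maximum.

local maximum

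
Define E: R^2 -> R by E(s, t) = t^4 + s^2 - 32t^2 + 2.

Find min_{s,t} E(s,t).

-254

E(s,t) separates as P(s) + Q(t) + 2, so its minimum is min P + min Q + 2.
P'(s) = 2s vanishes at s ∈ {0}; Q'(t) = 4t(t - 4)(t + 4) vanishes at t ∈ {-4, 0, 4}.
Local minima of P (where P''>0): P(0)=0. Local minima of Q: Q(-4)=-256, Q(4)=-256.
So the global minimum of E is P(0) + Q(-4) + 2 = 0 − 256 + 2 = -254, attained at (0, -4).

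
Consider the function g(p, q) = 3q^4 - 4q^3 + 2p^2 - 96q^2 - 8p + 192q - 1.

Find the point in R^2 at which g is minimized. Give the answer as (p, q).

(2, -4)

g(p,q) separates as A(p) + B(q) − 1, so its minimum is min A + min B − 1.
A'(p) = 4p - 8 vanishes at p ∈ {2}; B'(q) = 12(q - 4)(q - 1)(q + 4) vanishes at q ∈ {-4, 1, 4}.
Local minima of A (where A''>0): A(2)=-8. Local minima of B: B(-4)=-1280, B(4)=-256.
So the global minimum of g is A(2) + B(-4) − 1 = -8 − 1280 − 1 = -1289, attained at (2, -4).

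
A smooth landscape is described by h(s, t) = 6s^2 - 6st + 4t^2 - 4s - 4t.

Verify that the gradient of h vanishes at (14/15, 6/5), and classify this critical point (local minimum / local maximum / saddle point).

∇h = (12s - 6t - 4, -6s + 8t - 4); substituting (14/15, 6/5) gives ∇h = (0, 0), so (14/15, 6/5) is indeed a critical point.
The Hessian of h is constant: H = [[12, -6], [-6, 8]].
det(H) = 12·8 − (-6)² = 60.
det(H) > 0 and tr(H) = 20 > 0, so H is positive definite and the point is a local minimum.

local minimum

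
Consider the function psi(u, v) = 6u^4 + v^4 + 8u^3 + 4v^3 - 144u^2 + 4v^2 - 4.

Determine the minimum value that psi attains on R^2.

-1284

psi(u,v) separates as P(u) + Q(v) − 4, so its minimum is min P + min Q − 4.
P'(u) = 24u(u - 3)(u + 4) vanishes at u ∈ {-4, 0, 3}; Q'(v) = 4v(v + 1)(v + 2) vanishes at v ∈ {-2, -1, 0}.
Local minima of P (where P''>0): P(-4)=-1280, P(3)=-594. Local minima of Q: Q(-2)=0, Q(0)=0.
So the global minimum of psi is P(-4) + Q(-2) − 4 = -1280 + 0 − 4 = -1284, attained at (-4, -2).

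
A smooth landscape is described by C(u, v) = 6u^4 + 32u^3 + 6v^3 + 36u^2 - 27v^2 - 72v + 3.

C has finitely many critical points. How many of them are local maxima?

C separates as a function of u plus a function of v, so ∇C=0 decouples.
∂C/∂u = 24u(u + 1)(u + 3) = 0 at u ∈ {-3, -1, 0}; ∂C/∂v = 18(v - 4)(v + 1) = 0 at v ∈ {-1, 4}.
The Hessian is diagonal: diag(C_uu, C_vv). Second derivatives: C_uu(-3)=144, C_uu(-1)=-48, C_uu(0)=72; C_vv(-1)=-90, C_vv(4)=90.
Local maxima occur where both diagonal entries negative: (-1, -1). Count: 1.

1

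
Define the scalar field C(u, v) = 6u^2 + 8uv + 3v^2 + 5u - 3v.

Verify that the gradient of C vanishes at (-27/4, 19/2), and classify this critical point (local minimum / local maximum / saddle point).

local minimum

∇C = (12u + 8v + 5, 8u + 6v - 3); substituting (-27/4, 19/2) gives ∇C = (0, 0), so (-27/4, 19/2) is indeed a critical point.
The Hessian of C is constant: H = [[12, 8], [8, 6]].
det(H) = 12·6 − 8² = 8.
det(H) > 0 and tr(H) = 18 > 0, so H is positive definite and the point is a local minimum.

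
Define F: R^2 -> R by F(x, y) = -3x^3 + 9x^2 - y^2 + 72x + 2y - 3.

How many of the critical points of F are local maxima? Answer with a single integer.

1

F separates as a function of x plus a function of y, so ∇F=0 decouples.
∂F/∂x = -9(x - 4)(x + 2) = 0 at x ∈ {-2, 4}; ∂F/∂y = -2(y - 1) = 0 at y ∈ {1}.
The Hessian is diagonal: diag(F_xx, F_yy). Second derivatives: F_xx(-2)=54, F_xx(4)=-54; F_yy(1)=-2.
Local maxima occur where both diagonal entries negative: (4, 1). Count: 1.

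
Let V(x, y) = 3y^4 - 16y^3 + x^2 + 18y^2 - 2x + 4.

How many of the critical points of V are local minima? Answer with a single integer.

V separates as a function of x plus a function of y, so ∇V=0 decouples.
∂V/∂x = 2(x - 1) = 0 at x ∈ {1}; ∂V/∂y = 12y(y - 3)(y - 1) = 0 at y ∈ {0, 1, 3}.
The Hessian is diagonal: diag(V_xx, V_yy). Second derivatives: V_xx(1)=2; V_yy(0)=36, V_yy(1)=-24, V_yy(3)=72.
Local minima occur where both diagonal entries positive: (1, 0), (1, 3). Count: 2.

2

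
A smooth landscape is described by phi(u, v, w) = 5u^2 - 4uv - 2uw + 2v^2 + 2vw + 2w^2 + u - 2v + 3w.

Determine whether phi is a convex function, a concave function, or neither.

phi is quadratic, so its Hessian is the constant matrix H = [[10, -4, -2], [-4, 4, 2], [-2, 2, 4]].
Leading principal minors: 10, 24, 72.
All positive ⇒ H ≻ 0 ⇒ convex.

convex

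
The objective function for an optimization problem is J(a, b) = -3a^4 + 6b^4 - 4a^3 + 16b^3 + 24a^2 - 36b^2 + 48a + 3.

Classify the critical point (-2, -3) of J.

The mixed partial ∂²J/∂a∂b is 0, so the Hessian at any point is diag(J_aa, J_bb) = diag(12(-3a^2 - 2a + 4), 24(3b^2 + 4b - 3)).
At (-2, -3): H = diag(-48, 288).
The eigenvalues have opposite signs, so H is indefinite: a saddle point.

saddle point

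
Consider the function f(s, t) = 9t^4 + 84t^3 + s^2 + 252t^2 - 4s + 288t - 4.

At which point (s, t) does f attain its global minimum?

f(s,t) separates as P(s) + Q(t) − 4, so its minimum is min P + min Q − 4.
P'(s) = 2s - 4 vanishes at s ∈ {2}; Q'(t) = 36(t + 1)(t + 2)(t + 4) vanishes at t ∈ {-4, -2, -1}.
Local minima of P (where P''>0): P(2)=-4. Local minima of Q: Q(-4)=-192, Q(-1)=-111.
So the global minimum of f is P(2) + Q(-4) − 4 = -4 − 192 − 4 = -200, attained at (2, -4).

(2, -4)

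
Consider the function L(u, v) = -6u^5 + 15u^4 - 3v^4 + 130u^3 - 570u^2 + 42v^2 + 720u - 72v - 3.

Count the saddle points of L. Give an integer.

L separates as a function of u plus a function of v, so ∇L=0 decouples.
∂L/∂u = -30(u - 3)(u - 2)(u - 1)(u + 4) = 0 at u ∈ {-4, 1, 2, 3}; ∂L/∂v = -12(v - 2)(v - 1)(v + 3) = 0 at v ∈ {-3, 1, 2}.
The Hessian is diagonal: diag(L_uu, L_vv). Second derivatives: L_uu(-4)=6300, L_uu(1)=-300, L_uu(2)=180, L_uu(3)=-420; L_vv(-3)=-240, L_vv(1)=48, L_vv(2)=-60.
Saddle points occur where the two diagonal entries have opposite signs: (-4, -3), (-4, 2), (1, 1), (2, -3), (2, 2), (3, 1). Count: 6.

6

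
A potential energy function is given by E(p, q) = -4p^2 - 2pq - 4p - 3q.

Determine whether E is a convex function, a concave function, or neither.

E is quadratic, so its Hessian is the constant matrix H = [[-8, -2], [-2, 0]].
det(H) = -4, tr(H) = -8.
det(H) < 0, so H is indefinite: neither convex nor concave.

neither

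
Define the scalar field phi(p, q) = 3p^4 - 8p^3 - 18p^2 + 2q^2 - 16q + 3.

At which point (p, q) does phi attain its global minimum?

phi(p,q) separates as A(p) + B(q) + 3, so its minimum is min A + min B + 3.
A'(p) = 12p(p - 3)(p + 1) vanishes at p ∈ {-1, 0, 3}; B'(q) = 4q - 16 vanishes at q ∈ {4}.
Local minima of A (where A''>0): A(-1)=-7, A(3)=-135. Local minima of B: B(4)=-32.
So the global minimum of phi is A(3) + B(4) + 3 = -135 − 32 + 3 = -164, attained at (3, 4).

(3, 4)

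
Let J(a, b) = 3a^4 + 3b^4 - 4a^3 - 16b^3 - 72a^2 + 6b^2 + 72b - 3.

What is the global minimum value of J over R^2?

J(a,b) separates as P(a) + Q(b) − 3, so its minimum is min P + min Q − 3.
P'(a) = 12a(a - 4)(a + 3) vanishes at a ∈ {-3, 0, 4}; Q'(b) = 12(b - 3)(b - 2)(b + 1) vanishes at b ∈ {-1, 2, 3}.
Local minima of P (where P''>0): P(-3)=-297, P(4)=-640. Local minima of Q: Q(-1)=-47, Q(3)=81.
So the global minimum of J is P(4) + Q(-1) − 3 = -640 − 47 − 3 = -690, attained at (4, -1).

-690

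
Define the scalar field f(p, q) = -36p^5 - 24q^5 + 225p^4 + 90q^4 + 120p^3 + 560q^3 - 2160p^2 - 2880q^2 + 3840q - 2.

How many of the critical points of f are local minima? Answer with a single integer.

f separates as a function of p plus a function of q, so ∇f=0 decouples.
∂f/∂p = -180p(p - 4)(p - 3)(p + 2) = 0 at p ∈ {-2, 0, 3, 4}; ∂f/∂q = -120(q - 4)(q - 2)(q - 1)(q + 4) = 0 at q ∈ {-4, 1, 2, 4}.
The Hessian is diagonal: diag(f_pp, f_qq). Second derivatives: f_pp(-2)=10800, f_pp(0)=-4320, f_pp(3)=2700, f_pp(4)=-4320; f_qq(-4)=28800, f_qq(1)=-1800, f_qq(2)=1440, f_qq(4)=-5760.
Local minima occur where both diagonal entries positive: (-2, -4), (-2, 2), (3, -4), (3, 2). Count: 4.

4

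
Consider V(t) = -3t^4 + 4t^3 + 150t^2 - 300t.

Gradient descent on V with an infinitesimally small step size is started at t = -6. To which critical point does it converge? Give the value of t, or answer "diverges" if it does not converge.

V'(t) = -12(t - 5)(t - 1)(t + 5), so V'(-6) = 924.
Gradient descent moves in the -V' direction, i.e. t is decreasing.
There is no critical point below t=-6, and V' keeps the same sign, so the iterate runs off to −∞.

diverges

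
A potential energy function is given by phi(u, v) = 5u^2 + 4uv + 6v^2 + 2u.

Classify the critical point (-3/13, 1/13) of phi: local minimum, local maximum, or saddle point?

local minimum

The Hessian of phi is constant: H = [[10, 4], [4, 12]].
det(H) = 10·12 − 4² = 104.
det(H) > 0 and tr(H) = 22 > 0, so H is positive definite and the point is a local minimum.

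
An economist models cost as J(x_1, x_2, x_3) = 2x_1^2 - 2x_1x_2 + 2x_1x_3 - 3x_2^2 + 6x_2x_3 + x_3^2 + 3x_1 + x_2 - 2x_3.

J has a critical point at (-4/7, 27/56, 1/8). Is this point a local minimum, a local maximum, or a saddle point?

The Hessian is constant: H = [[4, -2, 2], [-2, -6, 6], [2, 6, 2]].
Leading principal minors: Δ₁ = 4, Δ₂ = -28, Δ₃ = -224.
The minors fit neither the all-positive nor the alternating-sign pattern, so H is indefinite: a saddle point.

saddle point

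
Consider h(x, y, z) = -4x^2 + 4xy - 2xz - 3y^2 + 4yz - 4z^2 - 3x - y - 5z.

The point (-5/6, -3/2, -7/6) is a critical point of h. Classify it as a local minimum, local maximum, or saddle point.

local maximum

The Hessian is constant: H = [[-8, 4, -2], [4, -6, 4], [-2, 4, -8]].
Leading principal minors: Δ₁ = -8, Δ₂ = 32, Δ₃ = -168.
The minors alternate sign starting negative (−, +, −), so H is negative definite: a local maximum.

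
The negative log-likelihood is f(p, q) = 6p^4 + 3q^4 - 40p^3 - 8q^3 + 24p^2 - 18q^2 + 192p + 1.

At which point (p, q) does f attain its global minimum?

(-1, 3)

f(p,q) separates as A(p) + B(q) + 1, so its minimum is min A + min B + 1.
A'(p) = 24(p - 4)(p - 2)(p + 1) vanishes at p ∈ {-1, 2, 4}; B'(q) = 12q(q - 3)(q + 1) vanishes at q ∈ {-1, 0, 3}.
Local minima of A (where A''>0): A(-1)=-122, A(4)=128. Local minima of B: B(-1)=-7, B(3)=-135.
So the global minimum of f is A(-1) + B(3) + 1 = -122 − 135 + 1 = -256, attained at (-1, 3).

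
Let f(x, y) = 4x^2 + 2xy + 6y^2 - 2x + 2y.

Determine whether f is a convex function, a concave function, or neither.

f is quadratic, so its Hessian is the constant matrix H = [[8, 2], [2, 12]].
det(H) = 92, tr(H) = 20.
det(H) > 0 and tr(H) > 0, so H is positive definite everywhere: convex.

convex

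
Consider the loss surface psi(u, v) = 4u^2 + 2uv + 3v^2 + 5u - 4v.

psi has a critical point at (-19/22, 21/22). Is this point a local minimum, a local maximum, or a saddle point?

local minimum

The Hessian of psi is constant: H = [[8, 2], [2, 6]].
det(H) = 8·6 − 2² = 44.
det(H) > 0 and tr(H) = 14 > 0, so H is positive definite and the point is a local minimum.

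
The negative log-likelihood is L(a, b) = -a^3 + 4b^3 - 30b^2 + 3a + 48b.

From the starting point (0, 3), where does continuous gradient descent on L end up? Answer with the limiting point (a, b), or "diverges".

L is separable, so gradient descent decouples: a follows -∂L/∂a, b follows -∂L/∂b.
∂L/∂a = -3(a - 1)(a + 1); at a=0 this is 3, so a decreases.
∂L/∂b = 12(b - 4)(b - 1); at b=3 this is -24, so b increases.
a converges to its nearest critical value -1 (a local min of the a-part); b converges to 4. The iterate converges to (-1, 4).

(-1, 4)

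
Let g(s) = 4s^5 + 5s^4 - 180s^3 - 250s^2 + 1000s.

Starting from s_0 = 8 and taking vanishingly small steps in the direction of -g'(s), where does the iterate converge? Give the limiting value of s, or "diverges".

5

g'(s) = 20(s - 5)(s - 1)(s + 2)(s + 5), so g'(8) = 54600.
Gradient descent moves in the -g' direction, i.e. s is decreasing.
The nearest critical point in that direction is s = 5, where g'' = 5600 > 0 (a local minimum). The iterate converges there.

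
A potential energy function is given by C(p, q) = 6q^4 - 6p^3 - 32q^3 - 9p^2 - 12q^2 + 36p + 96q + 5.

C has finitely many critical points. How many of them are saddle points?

3

C separates as a function of p plus a function of q, so ∇C=0 decouples.
∂C/∂p = -18(p - 1)(p + 2) = 0 at p ∈ {-2, 1}; ∂C/∂q = 24(q - 4)(q - 1)(q + 1) = 0 at q ∈ {-1, 1, 4}.
The Hessian is diagonal: diag(C_pp, C_qq). Second derivatives: C_pp(-2)=54, C_pp(1)=-54; C_qq(-1)=240, C_qq(1)=-144, C_qq(4)=360.
Saddle points occur where the two diagonal entries have opposite signs: (-2, 1), (1, -1), (1, 4). Count: 3.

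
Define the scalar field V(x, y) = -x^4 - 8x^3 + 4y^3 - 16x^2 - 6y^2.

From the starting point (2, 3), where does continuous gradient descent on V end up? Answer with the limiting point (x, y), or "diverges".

diverges

V is separable, so gradient descent decouples: x follows -∂V/∂x, y follows -∂V/∂y.
∂V/∂x = -4x(x + 2)(x + 4); at x=2 this is -192, so x increases.
∂V/∂y = 12y(y - 1); at y=3 this is 72, so y decreases.
The x-coordinate has no critical point in that direction and runs off to infinity.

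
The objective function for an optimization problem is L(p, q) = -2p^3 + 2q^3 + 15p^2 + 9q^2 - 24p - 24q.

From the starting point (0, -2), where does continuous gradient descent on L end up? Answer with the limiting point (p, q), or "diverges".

L is separable, so gradient descent decouples: p follows -∂L/∂p, q follows -∂L/∂q.
∂L/∂p = -6(p - 4)(p - 1); at p=0 this is -24, so p increases.
∂L/∂q = 6(q - 1)(q + 4); at q=-2 this is -36, so q increases.
p converges to its nearest critical value 1 (a local min of the p-part); q converges to 1. The iterate converges to (1, 1).

(1, 1)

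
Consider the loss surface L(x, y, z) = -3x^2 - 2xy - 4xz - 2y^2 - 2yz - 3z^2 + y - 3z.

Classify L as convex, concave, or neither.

L is quadratic, so its Hessian is the constant matrix H = [[-6, -2, -4], [-2, -4, -2], [-4, -2, -6]].
Leading principal minors: -6, 20, -64.
Signs alternate −, +, − ⇒ H ≺ 0 ⇒ concave.

concave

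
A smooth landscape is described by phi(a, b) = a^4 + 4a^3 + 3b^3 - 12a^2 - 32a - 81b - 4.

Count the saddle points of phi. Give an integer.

3

phi separates as a function of a plus a function of b, so ∇phi=0 decouples.
∂phi/∂a = 4(a - 2)(a + 1)(a + 4) = 0 at a ∈ {-4, -1, 2}; ∂phi/∂b = 9(b - 3)(b + 3) = 0 at b ∈ {-3, 3}.
The Hessian is diagonal: diag(phi_aa, phi_bb). Second derivatives: phi_aa(-4)=72, phi_aa(-1)=-36, phi_aa(2)=72; phi_bb(-3)=-54, phi_bb(3)=54.
Saddle points occur where the two diagonal entries have opposite signs: (-4, -3), (-1, 3), (2, -3). Count: 3.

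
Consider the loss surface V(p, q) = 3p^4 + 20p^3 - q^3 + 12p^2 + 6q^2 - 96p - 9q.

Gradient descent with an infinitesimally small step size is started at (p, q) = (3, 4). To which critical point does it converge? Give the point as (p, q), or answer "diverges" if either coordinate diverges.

diverges

V is separable, so gradient descent decouples: p follows -∂V/∂p, q follows -∂V/∂q.
∂V/∂p = 12(p - 1)(p + 2)(p + 4); at p=3 this is 840, so p decreases.
∂V/∂q = -3(q - 3)(q - 1); at q=4 this is -9, so q increases.
The q-coordinate has no critical point in that direction and runs off to infinity.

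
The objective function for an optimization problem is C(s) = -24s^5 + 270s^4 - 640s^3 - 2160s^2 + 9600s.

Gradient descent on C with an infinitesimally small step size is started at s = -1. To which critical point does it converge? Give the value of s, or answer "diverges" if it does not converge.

-2

C'(s) = -120(s - 5)(s - 4)(s - 2)(s + 2), so C'(-1) = 10800.
Gradient descent moves in the -C' direction, i.e. s is decreasing.
The nearest critical point in that direction is s = -2, where C'' = 20160 > 0 (a local minimum). The iterate converges there.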